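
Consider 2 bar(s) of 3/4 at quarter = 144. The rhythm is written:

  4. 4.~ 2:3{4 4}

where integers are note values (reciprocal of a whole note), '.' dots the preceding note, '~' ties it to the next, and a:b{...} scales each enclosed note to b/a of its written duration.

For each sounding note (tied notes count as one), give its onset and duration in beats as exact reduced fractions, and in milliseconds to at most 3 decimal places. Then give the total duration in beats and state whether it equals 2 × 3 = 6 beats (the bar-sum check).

1) 0.0ms=0b +625.0ms=3/2b
2) 625.0ms=3/2b +1250.0ms=3b
3) 1875.0ms=9/2b +625.0ms=3/2b
Σ=6b of 6 (144bpm 3/4) — PASS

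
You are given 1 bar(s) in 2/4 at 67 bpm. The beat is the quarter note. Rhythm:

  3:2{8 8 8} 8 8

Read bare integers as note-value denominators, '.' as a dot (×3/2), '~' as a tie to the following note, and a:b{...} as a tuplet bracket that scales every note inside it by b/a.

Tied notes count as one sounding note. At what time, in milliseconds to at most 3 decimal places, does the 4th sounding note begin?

note 4 onset = 1b = 895.522ms

1. 0.0ms @ 0 + 298.507ms (1/3)
2. 298.507ms @ 1/3 + 298.507ms (1/3)
3. 597.015ms @ 2/3 + 298.507ms (1/3)
4. 895.522ms @ 1 + 447.761ms (1/2)
5. 1343.284ms @ 3/2 + 447.761ms (1/2)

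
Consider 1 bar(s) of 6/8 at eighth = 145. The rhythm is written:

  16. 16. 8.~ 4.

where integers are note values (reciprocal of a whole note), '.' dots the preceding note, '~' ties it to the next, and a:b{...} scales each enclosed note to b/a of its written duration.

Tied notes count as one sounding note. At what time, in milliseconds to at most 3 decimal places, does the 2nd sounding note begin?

1. 0.0ms @ 0 + 310.345ms (3/4)
2. 310.345ms @ 3/4 + 310.345ms (3/4)
3. 620.69ms @ 3/2 + 1862.069ms (9/2)

note 2 onset = 3/4b = 310.345ms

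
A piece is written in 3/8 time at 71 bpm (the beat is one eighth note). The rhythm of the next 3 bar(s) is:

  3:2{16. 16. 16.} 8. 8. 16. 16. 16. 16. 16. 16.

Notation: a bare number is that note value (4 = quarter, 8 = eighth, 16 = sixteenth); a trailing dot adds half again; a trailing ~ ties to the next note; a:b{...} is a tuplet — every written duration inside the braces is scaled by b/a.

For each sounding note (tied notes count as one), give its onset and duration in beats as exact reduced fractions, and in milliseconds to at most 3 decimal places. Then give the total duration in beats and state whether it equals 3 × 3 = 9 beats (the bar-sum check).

1) 0.0ms=0b +422.535ms=1/2b
2) 422.535ms=1/2b +422.535ms=1/2b
3) 845.07ms=1b +422.535ms=1/2b
4) 1267.606ms=3/2b +1267.606ms=3/2b
5) 2535.211ms=3b +1267.606ms=3/2b
6) 3802.817ms=9/2b +633.803ms=3/4b
7) 4436.62ms=21/4b +633.803ms=3/4b
8) 5070.423ms=6b +633.803ms=3/4b
9) 5704.225ms=27/4b +633.803ms=3/4b
10) 6338.028ms=15/2b +633.803ms=3/4b
11) 6971.831ms=33/4b +633.803ms=3/4b
Σ=9b of 9 (71bpm 3/8) — PASS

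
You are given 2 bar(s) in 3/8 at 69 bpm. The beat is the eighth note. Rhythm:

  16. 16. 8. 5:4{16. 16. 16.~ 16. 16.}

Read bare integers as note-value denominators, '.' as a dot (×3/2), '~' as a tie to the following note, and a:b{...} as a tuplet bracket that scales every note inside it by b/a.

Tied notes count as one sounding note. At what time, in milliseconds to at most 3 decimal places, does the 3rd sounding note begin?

note 3 onset = 3/2b = 1304.348ms

1. 0.0ms @ 0 + 652.174ms (3/4)
2. 652.174ms @ 3/4 + 652.174ms (3/4)
3. 1304.348ms @ 3/2 + 1304.348ms (3/2)
4. 2608.696ms @ 3 + 521.739ms (3/5)
5. 3130.435ms @ 18/5 + 521.739ms (3/5)
6. 3652.174ms @ 21/5 + 1043.478ms (6/5)
7. 4695.652ms @ 27/5 + 521.739ms (3/5)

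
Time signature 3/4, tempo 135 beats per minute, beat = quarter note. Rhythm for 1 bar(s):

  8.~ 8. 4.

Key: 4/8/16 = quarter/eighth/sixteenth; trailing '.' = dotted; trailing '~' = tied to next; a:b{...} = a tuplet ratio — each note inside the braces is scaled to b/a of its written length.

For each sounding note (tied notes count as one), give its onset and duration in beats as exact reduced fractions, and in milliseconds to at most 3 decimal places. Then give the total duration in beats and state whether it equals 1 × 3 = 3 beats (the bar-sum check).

1) 0.0ms=0b +666.667ms=3/2b
2) 666.667ms=3/2b +666.667ms=3/2b
Σ=3b of 3 (135bpm 3/4) — PASS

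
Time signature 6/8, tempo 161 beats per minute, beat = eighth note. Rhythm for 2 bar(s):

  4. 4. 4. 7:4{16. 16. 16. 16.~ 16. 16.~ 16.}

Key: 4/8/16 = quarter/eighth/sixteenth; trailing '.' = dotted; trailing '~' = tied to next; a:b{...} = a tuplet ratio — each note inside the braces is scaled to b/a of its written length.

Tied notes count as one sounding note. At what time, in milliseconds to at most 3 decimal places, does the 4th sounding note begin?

1. 0.0ms @ 0 + 1118.012ms (3)
2. 1118.012ms @ 3 + 1118.012ms (3)
3. 2236.025ms @ 6 + 1118.012ms (3)
4. 3354.037ms @ 9 + 159.716ms (3/7)
5. 3513.753ms @ 66/7 + 159.716ms (3/7)
6. 3673.469ms @ 69/7 + 159.716ms (3/7)
7. 3833.185ms @ 72/7 + 319.432ms (6/7)
8. 4152.618ms @ 78/7 + 319.432ms (6/7)

note 4 onset = 9b = 3354.037ms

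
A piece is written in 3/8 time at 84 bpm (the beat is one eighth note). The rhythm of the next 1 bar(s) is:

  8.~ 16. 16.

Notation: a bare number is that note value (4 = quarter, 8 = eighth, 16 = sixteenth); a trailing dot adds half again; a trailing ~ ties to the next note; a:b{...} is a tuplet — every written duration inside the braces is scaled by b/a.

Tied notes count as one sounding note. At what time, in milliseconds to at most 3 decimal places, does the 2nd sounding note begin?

1. 0.0ms @ 0 + 1607.143ms (9/4)
2. 1607.143ms @ 9/4 + 535.714ms (3/4)

note 2 onset = 9/4b = 1607.143ms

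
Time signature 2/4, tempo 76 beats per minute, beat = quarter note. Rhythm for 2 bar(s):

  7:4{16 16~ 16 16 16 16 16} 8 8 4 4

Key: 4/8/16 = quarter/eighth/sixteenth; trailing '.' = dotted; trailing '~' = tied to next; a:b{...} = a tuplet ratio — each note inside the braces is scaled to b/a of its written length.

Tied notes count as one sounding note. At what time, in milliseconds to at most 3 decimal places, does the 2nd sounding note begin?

1. 0.0ms @ 0 + 112.782ms (1/7)
2. 112.782ms @ 1/7 + 225.564ms (2/7)
3. 338.346ms @ 3/7 + 112.782ms (1/7)
4. 451.128ms @ 4/7 + 112.782ms (1/7)
5. 563.91ms @ 5/7 + 112.782ms (1/7)
6. 676.692ms @ 6/7 + 112.782ms (1/7)
7. 789.474ms @ 1 + 394.737ms (1/2)
8. 1184.211ms @ 3/2 + 394.737ms (1/2)
9. 1578.947ms @ 2 + 789.474ms (1)
10. 2368.421ms @ 3 + 789.474ms (1)

note 2 onset = 1/7b = 112.782ms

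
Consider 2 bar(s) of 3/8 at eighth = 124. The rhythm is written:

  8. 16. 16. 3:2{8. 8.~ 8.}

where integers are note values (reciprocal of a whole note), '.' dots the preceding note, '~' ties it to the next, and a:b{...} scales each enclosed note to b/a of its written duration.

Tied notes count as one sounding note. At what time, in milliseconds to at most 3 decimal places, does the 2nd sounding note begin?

1. 0.0ms @ 0 + 725.806ms (3/2)
2. 725.806ms @ 3/2 + 362.903ms (3/4)
3. 1088.71ms @ 9/4 + 362.903ms (3/4)
4. 1451.613ms @ 3 + 483.871ms (1)
5. 1935.484ms @ 4 + 967.742ms (2)

note 2 onset = 3/2b = 725.806ms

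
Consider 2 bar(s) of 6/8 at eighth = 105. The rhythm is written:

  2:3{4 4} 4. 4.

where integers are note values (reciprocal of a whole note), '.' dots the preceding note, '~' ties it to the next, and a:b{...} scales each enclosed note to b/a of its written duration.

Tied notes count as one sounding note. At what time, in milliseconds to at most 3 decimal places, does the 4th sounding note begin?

1. 0.0ms @ 0 + 1714.286ms (3)
2. 1714.286ms @ 3 + 1714.286ms (3)
3. 3428.571ms @ 6 + 1714.286ms (3)
4. 5142.857ms @ 9 + 1714.286ms (3)

note 4 onset = 9b = 5142.857ms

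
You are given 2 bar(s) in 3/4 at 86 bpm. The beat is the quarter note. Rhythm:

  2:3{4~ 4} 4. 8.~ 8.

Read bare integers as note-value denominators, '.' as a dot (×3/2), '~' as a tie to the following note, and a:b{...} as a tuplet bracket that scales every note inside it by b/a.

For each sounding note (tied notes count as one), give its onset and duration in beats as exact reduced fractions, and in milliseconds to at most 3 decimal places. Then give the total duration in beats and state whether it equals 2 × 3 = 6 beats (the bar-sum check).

1) 0.0ms=0b +2093.023ms=3b
2) 2093.023ms=3b +1046.512ms=3/2b
3) 3139.535ms=9/2b +1046.512ms=3/2b
Σ=6b of 6 (86bpm 3/4) — PASS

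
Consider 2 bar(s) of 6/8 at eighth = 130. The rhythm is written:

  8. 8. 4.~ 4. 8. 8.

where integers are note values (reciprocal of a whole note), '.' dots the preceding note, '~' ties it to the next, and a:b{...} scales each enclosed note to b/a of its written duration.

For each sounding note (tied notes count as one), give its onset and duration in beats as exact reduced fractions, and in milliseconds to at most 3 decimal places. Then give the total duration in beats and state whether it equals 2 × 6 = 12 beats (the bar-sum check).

1) 0.0ms=0b +692.308ms=3/2b
2) 692.308ms=3/2b +692.308ms=3/2b
3) 1384.615ms=3b +2769.231ms=6b
4) 4153.846ms=9b +692.308ms=3/2b
5) 4846.154ms=21/2b +692.308ms=3/2b
Σ=12b of 12 (130bpm 6/8) — PASS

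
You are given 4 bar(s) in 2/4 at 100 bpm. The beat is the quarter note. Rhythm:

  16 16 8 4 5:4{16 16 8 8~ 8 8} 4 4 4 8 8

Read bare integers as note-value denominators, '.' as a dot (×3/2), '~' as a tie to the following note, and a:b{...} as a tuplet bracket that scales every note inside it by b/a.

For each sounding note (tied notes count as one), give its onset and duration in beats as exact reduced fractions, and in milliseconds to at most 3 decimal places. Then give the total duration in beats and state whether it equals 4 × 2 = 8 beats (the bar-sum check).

1) 0.0ms=0b +150.0ms=1/4b
2) 150.0ms=1/4b +150.0ms=1/4b
3) 300.0ms=1/2b +300.0ms=1/2b
4) 600.0ms=1b +600.0ms=1b
5) 1200.0ms=2b +120.0ms=1/5b
6) 1320.0ms=11/5b +120.0ms=1/5b
7) 1440.0ms=12/5b +240.0ms=2/5b
8) 1680.0ms=14/5b +480.0ms=4/5b
9) 2160.0ms=18/5b +240.0ms=2/5b
10) 2400.0ms=4b +600.0ms=1b
11) 3000.0ms=5b +600.0ms=1b
12) 3600.0ms=6b +600.0ms=1b
13) 4200.0ms=7b +300.0ms=1/2b
14) 4500.0ms=15/2b +300.0ms=1/2b
Σ=8b of 8 (100bpm 2/4) — PASS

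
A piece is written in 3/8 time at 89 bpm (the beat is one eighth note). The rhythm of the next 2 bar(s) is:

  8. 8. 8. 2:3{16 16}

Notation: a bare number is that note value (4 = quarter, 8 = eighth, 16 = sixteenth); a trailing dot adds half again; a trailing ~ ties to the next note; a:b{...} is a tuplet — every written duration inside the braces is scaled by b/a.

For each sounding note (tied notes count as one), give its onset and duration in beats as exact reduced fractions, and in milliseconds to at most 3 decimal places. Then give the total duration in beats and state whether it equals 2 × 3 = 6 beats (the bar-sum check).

1) 0.0ms=0b +1011.236ms=3/2b
2) 1011.236ms=3/2b +1011.236ms=3/2b
3) 2022.472ms=3b +1011.236ms=3/2b
4) 3033.708ms=9/2b +505.618ms=3/4b
5) 3539.326ms=21/4b +505.618ms=3/4b
Σ=6b of 6 (89bpm 3/8) — PASS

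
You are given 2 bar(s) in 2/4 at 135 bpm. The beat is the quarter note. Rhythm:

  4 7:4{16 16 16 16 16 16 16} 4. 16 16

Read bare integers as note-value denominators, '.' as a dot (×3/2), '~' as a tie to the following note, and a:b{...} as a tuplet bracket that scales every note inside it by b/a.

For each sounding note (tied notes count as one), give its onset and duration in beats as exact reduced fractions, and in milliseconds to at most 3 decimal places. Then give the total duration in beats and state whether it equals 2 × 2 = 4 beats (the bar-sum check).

1) 0.0ms=0b +444.444ms=1b
2) 444.444ms=1b +63.492ms=1/7b
3) 507.937ms=8/7b +63.492ms=1/7b
4) 571.429ms=9/7b +63.492ms=1/7b
5) 634.921ms=10/7b +63.492ms=1/7b
6) 698.413ms=11/7b +63.492ms=1/7b
7) 761.905ms=12/7b +63.492ms=1/7b
8) 825.397ms=13/7b +63.492ms=1/7b
9) 888.889ms=2b +666.667ms=3/2b
10) 1555.556ms=7/2b +111.111ms=1/4b
11) 1666.667ms=15/4b +111.111ms=1/4b
Σ=4b of 4 (135bpm 2/4) — PASS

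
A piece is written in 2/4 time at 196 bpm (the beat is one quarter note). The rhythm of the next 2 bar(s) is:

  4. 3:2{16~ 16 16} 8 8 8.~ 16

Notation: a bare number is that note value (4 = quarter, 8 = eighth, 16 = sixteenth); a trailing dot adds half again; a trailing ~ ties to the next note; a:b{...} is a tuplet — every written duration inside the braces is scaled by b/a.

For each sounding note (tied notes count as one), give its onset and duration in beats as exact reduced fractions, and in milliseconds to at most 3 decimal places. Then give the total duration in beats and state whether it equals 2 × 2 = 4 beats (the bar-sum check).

1) 0.0ms=0b +459.184ms=3/2b
2) 459.184ms=3/2b +102.041ms=1/3b
3) 561.224ms=11/6b +51.02ms=1/6b
4) 612.245ms=2b +153.061ms=1/2b
5) 765.306ms=5/2b +153.061ms=1/2b
6) 918.367ms=3b +306.122ms=1b
Σ=4b of 4 (196bpm 2/4) — PASS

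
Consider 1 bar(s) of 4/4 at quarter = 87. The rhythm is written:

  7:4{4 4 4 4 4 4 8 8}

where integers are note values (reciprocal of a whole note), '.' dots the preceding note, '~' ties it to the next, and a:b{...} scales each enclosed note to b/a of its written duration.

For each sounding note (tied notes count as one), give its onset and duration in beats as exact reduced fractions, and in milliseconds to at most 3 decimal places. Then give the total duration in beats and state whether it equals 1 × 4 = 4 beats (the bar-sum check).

1) 0.0ms=0b +394.089ms=4/7b
2) 394.089ms=4/7b +394.089ms=4/7b
3) 788.177ms=8/7b +394.089ms=4/7b
4) 1182.266ms=12/7b +394.089ms=4/7b
5) 1576.355ms=16/7b +394.089ms=4/7b
6) 1970.443ms=20/7b +394.089ms=4/7b
7) 2364.532ms=24/7b +197.044ms=2/7b
8) 2561.576ms=26/7b +197.044ms=2/7b
Σ=4b of 4 (87bpm 4/4) — PASS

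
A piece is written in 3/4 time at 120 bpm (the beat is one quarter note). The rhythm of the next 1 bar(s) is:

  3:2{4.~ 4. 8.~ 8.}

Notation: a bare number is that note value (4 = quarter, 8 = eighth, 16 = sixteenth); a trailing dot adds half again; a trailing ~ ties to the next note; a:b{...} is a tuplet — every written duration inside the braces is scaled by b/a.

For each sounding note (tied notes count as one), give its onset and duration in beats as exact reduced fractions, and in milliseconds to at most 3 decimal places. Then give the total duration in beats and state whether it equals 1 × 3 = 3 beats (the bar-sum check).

1) 0.0ms=0b +1000.0ms=2b
2) 1000.0ms=2b +500.0ms=1b
Σ=3b of 3 (120bpm 3/4) — PASS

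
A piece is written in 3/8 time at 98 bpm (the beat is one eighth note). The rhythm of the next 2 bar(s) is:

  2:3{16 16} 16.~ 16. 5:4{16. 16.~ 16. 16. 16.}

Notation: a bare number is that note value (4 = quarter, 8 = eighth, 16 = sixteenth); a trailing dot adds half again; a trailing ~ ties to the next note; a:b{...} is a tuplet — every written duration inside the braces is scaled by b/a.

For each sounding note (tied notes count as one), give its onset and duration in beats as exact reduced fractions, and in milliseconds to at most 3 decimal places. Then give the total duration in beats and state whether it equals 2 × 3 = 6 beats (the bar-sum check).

1) 0.0ms=0b +459.184ms=3/4b
2) 459.184ms=3/4b +459.184ms=3/4b
3) 918.367ms=3/2b +918.367ms=3/2b
4) 1836.735ms=3b +367.347ms=3/5b
5) 2204.082ms=18/5b +734.694ms=6/5b
6) 2938.776ms=24/5b +367.347ms=3/5b
7) 3306.122ms=27/5b +367.347ms=3/5b
Σ=6b of 6 (98bpm 3/8) — PASS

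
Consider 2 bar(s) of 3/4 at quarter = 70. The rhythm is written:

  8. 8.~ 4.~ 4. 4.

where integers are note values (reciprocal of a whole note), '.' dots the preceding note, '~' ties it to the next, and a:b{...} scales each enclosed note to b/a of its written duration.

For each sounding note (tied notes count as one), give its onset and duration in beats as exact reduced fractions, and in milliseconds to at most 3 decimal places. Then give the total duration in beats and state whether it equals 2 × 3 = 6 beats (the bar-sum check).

1) 0.0ms=0b +642.857ms=3/4b
2) 642.857ms=3/4b +3214.286ms=15/4b
3) 3857.143ms=9/2b +1285.714ms=3/2b
Σ=6b of 6 (70bpm 3/4) — PASS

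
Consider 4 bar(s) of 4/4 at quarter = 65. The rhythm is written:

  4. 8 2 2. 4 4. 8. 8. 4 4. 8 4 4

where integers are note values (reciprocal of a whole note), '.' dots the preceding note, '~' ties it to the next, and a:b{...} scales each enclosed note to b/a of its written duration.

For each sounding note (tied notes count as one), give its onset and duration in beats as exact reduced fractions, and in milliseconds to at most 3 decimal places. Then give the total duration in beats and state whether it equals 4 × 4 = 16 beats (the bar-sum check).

1) 0.0ms=0b +1384.615ms=3/2b
2) 1384.615ms=3/2b +461.538ms=1/2b
3) 1846.154ms=2b +1846.154ms=2b
4) 3692.308ms=4b +2769.231ms=3b
5) 6461.538ms=7b +923.077ms=1b
6) 7384.615ms=8b +1384.615ms=3/2b
7) 8769.231ms=19/2b +692.308ms=3/4b
8) 9461.538ms=41/4b +692.308ms=3/4b
9) 10153.846ms=11b +923.077ms=1b
10) 11076.923ms=12b +1384.615ms=3/2b
11) 12461.538ms=27/2b +461.538ms=1/2b
12) 12923.077ms=14b +923.077ms=1b
13) 13846.154ms=15b +923.077ms=1b
Σ=16b of 16 (65bpm 4/4) — PASS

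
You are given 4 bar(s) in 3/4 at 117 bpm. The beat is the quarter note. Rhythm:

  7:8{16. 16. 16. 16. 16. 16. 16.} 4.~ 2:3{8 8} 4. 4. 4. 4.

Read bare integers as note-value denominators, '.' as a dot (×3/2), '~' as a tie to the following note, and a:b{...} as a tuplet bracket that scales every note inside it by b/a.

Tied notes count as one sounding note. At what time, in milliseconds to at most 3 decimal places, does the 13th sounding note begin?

note 13 onset = 21/2b = 5384.615ms

1. 0.0ms @ 0 + 219.78ms (3/7)
2. 219.78ms @ 3/7 + 219.78ms (3/7)
3. 439.56ms @ 6/7 + 219.78ms (3/7)
4. 659.341ms @ 9/7 + 219.78ms (3/7)
5. 879.121ms @ 12/7 + 219.78ms (3/7)
6. 1098.901ms @ 15/7 + 219.78ms (3/7)
7. 1318.681ms @ 18/7 + 219.78ms (3/7)
8. 1538.462ms @ 3 + 1153.846ms (9/4)
9. 2692.308ms @ 21/4 + 384.615ms (3/4)
10. 3076.923ms @ 6 + 769.231ms (3/2)
11. 3846.154ms @ 15/2 + 769.231ms (3/2)
12. 4615.385ms @ 9 + 769.231ms (3/2)
13. 5384.615ms @ 21/2 + 769.231ms (3/2)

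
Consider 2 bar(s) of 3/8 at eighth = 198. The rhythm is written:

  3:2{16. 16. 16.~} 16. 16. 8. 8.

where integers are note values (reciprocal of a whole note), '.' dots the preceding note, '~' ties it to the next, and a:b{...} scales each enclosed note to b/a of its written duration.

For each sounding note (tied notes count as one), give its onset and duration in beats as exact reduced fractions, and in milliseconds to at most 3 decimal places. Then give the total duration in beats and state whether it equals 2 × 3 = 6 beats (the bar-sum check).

1) 0.0ms=0b +151.515ms=1/2b
2) 151.515ms=1/2b +151.515ms=1/2b
3) 303.03ms=1b +378.788ms=5/4b
4) 681.818ms=9/4b +227.273ms=3/4b
5) 909.091ms=3b +454.545ms=3/2b
6) 1363.636ms=9/2b +454.545ms=3/2b
Σ=6b of 6 (198bpm 3/8) — PASS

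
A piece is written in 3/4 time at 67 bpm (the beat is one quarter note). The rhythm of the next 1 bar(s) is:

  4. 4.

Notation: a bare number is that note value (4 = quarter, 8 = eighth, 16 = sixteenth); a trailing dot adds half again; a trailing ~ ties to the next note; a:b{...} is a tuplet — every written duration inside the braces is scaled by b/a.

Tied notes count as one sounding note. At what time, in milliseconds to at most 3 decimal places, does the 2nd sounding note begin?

note 2 onset = 3/2b = 1343.284ms

1. 0.0ms @ 0 + 1343.284ms (3/2)
2. 1343.284ms @ 3/2 + 1343.284ms (3/2)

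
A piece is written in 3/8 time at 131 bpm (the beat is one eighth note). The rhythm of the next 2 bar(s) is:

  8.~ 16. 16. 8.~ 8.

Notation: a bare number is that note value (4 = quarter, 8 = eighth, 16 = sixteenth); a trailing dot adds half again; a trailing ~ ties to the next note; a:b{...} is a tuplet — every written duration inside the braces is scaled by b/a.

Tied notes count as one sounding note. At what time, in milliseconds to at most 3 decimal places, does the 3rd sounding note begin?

note 3 onset = 3b = 1374.046ms

1. 0.0ms @ 0 + 1030.534ms (9/4)
2. 1030.534ms @ 9/4 + 343.511ms (3/4)
3. 1374.046ms @ 3 + 1374.046ms (3)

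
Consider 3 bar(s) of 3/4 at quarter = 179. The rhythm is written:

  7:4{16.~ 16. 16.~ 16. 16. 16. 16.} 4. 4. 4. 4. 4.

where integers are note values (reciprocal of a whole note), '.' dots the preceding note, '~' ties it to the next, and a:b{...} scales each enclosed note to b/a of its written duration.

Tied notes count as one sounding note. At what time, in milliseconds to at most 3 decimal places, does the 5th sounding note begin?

note 5 onset = 9/7b = 430.966ms

1. 0.0ms @ 0 + 143.655ms (3/7)
2. 143.655ms @ 3/7 + 143.655ms (3/7)
3. 287.31ms @ 6/7 + 71.828ms (3/14)
4. 359.138ms @ 15/14 + 71.828ms (3/14)
5. 430.966ms @ 9/7 + 71.828ms (3/14)
6. 502.793ms @ 3/2 + 502.793ms (3/2)
7. 1005.587ms @ 3 + 502.793ms (3/2)
8. 1508.38ms @ 9/2 + 502.793ms (3/2)
9. 2011.173ms @ 6 + 502.793ms (3/2)
10. 2513.966ms @ 15/2 + 502.793ms (3/2)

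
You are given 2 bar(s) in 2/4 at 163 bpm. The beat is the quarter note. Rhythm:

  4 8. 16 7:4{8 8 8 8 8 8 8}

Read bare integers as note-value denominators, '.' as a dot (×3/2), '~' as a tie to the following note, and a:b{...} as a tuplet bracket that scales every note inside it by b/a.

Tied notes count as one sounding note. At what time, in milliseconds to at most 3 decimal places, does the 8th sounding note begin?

note 8 onset = 22/7b = 1156.88ms

1. 0.0ms @ 0 + 368.098ms (1)
2. 368.098ms @ 1 + 276.074ms (3/4)
3. 644.172ms @ 7/4 + 92.025ms (1/4)
4. 736.196ms @ 2 + 105.171ms (2/7)
5. 841.367ms @ 16/7 + 105.171ms (2/7)
6. 946.538ms @ 18/7 + 105.171ms (2/7)
7. 1051.709ms @ 20/7 + 105.171ms (2/7)
8. 1156.88ms @ 22/7 + 105.171ms (2/7)
9. 1262.051ms @ 24/7 + 105.171ms (2/7)
10. 1367.222ms @ 26/7 + 105.171ms (2/7)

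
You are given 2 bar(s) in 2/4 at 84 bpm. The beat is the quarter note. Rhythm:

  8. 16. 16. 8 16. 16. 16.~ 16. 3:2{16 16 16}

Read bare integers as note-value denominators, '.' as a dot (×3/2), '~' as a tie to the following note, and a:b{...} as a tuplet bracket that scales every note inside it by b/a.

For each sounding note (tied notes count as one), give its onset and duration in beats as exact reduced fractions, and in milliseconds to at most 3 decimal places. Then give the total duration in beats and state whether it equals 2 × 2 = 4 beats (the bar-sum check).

1) 0.0ms=0b +535.714ms=3/4b
2) 535.714ms=3/4b +267.857ms=3/8b
3) 803.571ms=9/8b +267.857ms=3/8b
4) 1071.429ms=3/2b +357.143ms=1/2b
5) 1428.571ms=2b +267.857ms=3/8b
6) 1696.429ms=19/8b +267.857ms=3/8b
7) 1964.286ms=11/4b +535.714ms=3/4b
8) 2500.0ms=7/2b +119.048ms=1/6b
9) 2619.048ms=11/3b +119.048ms=1/6b
10) 2738.095ms=23/6b +119.048ms=1/6b
Σ=4b of 4 (84bpm 2/4) — PASS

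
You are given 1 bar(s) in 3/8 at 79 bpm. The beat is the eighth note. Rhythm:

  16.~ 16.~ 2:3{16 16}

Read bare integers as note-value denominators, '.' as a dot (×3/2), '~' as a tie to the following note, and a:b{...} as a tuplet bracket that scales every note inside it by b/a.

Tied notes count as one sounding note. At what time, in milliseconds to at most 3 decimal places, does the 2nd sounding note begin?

note 2 onset = 9/4b = 1708.861ms

1. 0.0ms @ 0 + 1708.861ms (9/4)
2. 1708.861ms @ 9/4 + 569.62ms (3/4)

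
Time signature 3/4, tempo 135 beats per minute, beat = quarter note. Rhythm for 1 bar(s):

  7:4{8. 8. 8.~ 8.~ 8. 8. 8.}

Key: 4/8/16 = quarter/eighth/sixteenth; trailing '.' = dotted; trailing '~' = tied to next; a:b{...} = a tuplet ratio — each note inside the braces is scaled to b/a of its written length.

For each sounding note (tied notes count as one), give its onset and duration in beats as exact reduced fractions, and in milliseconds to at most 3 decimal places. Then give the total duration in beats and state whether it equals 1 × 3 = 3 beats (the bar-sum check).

1) 0.0ms=0b +190.476ms=3/7b
2) 190.476ms=3/7b +190.476ms=3/7b
3) 380.952ms=6/7b +571.429ms=9/7b
4) 952.381ms=15/7b +190.476ms=3/7b
5) 1142.857ms=18/7b +190.476ms=3/7b
Σ=3b of 3 (135bpm 3/4) — PASS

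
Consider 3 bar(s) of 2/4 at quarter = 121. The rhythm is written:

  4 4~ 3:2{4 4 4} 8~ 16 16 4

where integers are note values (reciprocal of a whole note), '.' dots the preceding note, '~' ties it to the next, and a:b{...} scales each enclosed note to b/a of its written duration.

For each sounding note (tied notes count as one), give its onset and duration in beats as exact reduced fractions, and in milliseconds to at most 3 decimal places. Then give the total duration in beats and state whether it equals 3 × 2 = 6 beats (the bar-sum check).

1) 0.0ms=0b +495.868ms=1b
2) 495.868ms=1b +826.446ms=5/3b
3) 1322.314ms=8/3b +330.579ms=2/3b
4) 1652.893ms=10/3b +330.579ms=2/3b
5) 1983.471ms=4b +371.901ms=3/4b
6) 2355.372ms=19/4b +123.967ms=1/4b
7) 2479.339ms=5b +495.868ms=1b
Σ=6b of 6 (121bpm 2/4) — PASS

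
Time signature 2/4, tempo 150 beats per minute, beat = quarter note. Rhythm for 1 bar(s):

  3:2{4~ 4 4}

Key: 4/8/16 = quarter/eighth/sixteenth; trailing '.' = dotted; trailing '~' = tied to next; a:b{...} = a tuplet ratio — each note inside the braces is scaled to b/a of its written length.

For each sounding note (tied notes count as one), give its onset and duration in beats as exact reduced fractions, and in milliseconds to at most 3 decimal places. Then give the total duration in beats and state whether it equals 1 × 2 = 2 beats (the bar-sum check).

1) 0.0ms=0b +533.333ms=4/3b
2) 533.333ms=4/3b +266.667ms=2/3b
Σ=2b of 2 (150bpm 2/4) — PASS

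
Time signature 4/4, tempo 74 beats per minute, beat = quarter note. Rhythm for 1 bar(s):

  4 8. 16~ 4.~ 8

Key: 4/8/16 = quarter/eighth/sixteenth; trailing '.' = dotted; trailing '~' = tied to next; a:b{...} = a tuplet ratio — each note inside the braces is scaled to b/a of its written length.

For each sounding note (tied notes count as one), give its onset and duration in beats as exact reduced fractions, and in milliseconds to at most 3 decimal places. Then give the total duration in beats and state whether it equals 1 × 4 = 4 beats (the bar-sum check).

1) 0.0ms=0b +810.811ms=1b
2) 810.811ms=1b +608.108ms=3/4b
3) 1418.919ms=7/4b +1824.324ms=9/4b
Σ=4b of 4 (74bpm 4/4) — PASS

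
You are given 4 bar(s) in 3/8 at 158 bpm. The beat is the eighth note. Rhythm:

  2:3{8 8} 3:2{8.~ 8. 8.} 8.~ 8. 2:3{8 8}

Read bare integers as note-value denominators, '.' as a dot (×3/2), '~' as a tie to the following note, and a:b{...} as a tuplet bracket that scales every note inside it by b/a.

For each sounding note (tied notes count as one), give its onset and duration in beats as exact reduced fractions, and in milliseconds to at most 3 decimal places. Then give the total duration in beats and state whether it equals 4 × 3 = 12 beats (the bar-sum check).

1) 0.0ms=0b +569.62ms=3/2b
2) 569.62ms=3/2b +569.62ms=3/2b
3) 1139.241ms=3b +759.494ms=2b
4) 1898.734ms=5b +379.747ms=1b
5) 2278.481ms=6b +1139.241ms=3b
6) 3417.722ms=9b +569.62ms=3/2b
7) 3987.342ms=21/2b +569.62ms=3/2b
Σ=12b of 12 (158bpm 3/8) — PASS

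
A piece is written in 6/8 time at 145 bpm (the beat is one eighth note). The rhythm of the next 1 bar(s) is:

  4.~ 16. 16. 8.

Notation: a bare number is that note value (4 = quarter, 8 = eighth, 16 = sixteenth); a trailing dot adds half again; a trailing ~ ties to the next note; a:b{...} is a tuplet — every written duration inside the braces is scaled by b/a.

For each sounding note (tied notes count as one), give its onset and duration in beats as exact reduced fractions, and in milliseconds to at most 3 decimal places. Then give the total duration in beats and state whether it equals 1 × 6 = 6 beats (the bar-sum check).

1) 0.0ms=0b +1551.724ms=15/4b
2) 1551.724ms=15/4b +310.345ms=3/4b
3) 1862.069ms=9/2b +620.69ms=3/2b
Σ=6b of 6 (145bpm 6/8) — PASS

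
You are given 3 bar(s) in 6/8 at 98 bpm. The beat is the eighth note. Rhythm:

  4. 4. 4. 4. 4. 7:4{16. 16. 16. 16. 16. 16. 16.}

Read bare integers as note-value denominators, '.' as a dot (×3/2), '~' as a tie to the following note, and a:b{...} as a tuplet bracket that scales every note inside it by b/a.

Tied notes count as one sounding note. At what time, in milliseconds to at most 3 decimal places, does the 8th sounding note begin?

note 8 onset = 111/7b = 9708.455ms

1. 0.0ms @ 0 + 1836.735ms (3)
2. 1836.735ms @ 3 + 1836.735ms (3)
3. 3673.469ms @ 6 + 1836.735ms (3)
4. 5510.204ms @ 9 + 1836.735ms (3)
5. 7346.939ms @ 12 + 1836.735ms (3)
6. 9183.673ms @ 15 + 262.391ms (3/7)
7. 9446.064ms @ 108/7 + 262.391ms (3/7)
8. 9708.455ms @ 111/7 + 262.391ms (3/7)
9. 9970.845ms @ 114/7 + 262.391ms (3/7)
10. 10233.236ms @ 117/7 + 262.391ms (3/7)
11. 10495.627ms @ 120/7 + 262.391ms (3/7)
12. 10758.017ms @ 123/7 + 262.391ms (3/7)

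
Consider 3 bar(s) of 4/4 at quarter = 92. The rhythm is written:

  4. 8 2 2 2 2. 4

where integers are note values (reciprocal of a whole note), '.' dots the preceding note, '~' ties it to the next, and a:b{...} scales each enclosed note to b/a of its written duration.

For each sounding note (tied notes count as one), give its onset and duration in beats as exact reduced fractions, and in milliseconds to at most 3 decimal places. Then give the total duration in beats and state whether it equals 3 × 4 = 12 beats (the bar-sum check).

1) 0.0ms=0b +978.261ms=3/2b
2) 978.261ms=3/2b +326.087ms=1/2b
3) 1304.348ms=2b +1304.348ms=2b
4) 2608.696ms=4b +1304.348ms=2b
5) 3913.043ms=6b +1304.348ms=2b
6) 5217.391ms=8b +1956.522ms=3b
7) 7173.913ms=11b +652.174ms=1b
Σ=12b of 12 (92bpm 4/4) — PASS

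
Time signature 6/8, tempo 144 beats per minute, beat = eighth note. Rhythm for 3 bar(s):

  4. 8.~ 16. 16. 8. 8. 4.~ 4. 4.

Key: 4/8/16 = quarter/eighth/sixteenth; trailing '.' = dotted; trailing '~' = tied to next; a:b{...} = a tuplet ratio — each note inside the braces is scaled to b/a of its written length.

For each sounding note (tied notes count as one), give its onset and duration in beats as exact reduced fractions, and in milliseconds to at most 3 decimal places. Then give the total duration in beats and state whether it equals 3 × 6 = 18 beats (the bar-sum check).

1) 0.0ms=0b +1250.0ms=3b
2) 1250.0ms=3b +937.5ms=9/4b
3) 2187.5ms=21/4b +312.5ms=3/4b
4) 2500.0ms=6b +625.0ms=3/2b
5) 3125.0ms=15/2b +625.0ms=3/2b
6) 3750.0ms=9b +2500.0ms=6b
7) 6250.0ms=15b +1250.0ms=3b
Σ=18b of 18 (144bpm 6/8) — PASS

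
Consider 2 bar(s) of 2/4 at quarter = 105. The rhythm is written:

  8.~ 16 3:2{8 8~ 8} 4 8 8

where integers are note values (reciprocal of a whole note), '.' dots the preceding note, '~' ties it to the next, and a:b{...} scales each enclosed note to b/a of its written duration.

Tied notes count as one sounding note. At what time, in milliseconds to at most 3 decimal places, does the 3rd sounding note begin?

note 3 onset = 4/3b = 761.905ms

1. 0.0ms @ 0 + 571.429ms (1)
2. 571.429ms @ 1 + 190.476ms (1/3)
3. 761.905ms @ 4/3 + 380.952ms (2/3)
4. 1142.857ms @ 2 + 571.429ms (1)
5. 1714.286ms @ 3 + 285.714ms (1/2)
6. 2000.0ms @ 7/2 + 285.714ms (1/2)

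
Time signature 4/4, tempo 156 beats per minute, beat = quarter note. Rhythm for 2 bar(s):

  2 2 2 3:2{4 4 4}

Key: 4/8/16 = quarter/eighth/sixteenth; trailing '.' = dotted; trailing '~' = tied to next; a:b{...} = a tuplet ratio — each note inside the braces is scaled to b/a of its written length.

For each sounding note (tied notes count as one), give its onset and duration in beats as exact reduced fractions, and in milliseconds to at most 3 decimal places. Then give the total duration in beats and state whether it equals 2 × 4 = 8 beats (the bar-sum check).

1) 0.0ms=0b +769.231ms=2b
2) 769.231ms=2b +769.231ms=2b
3) 1538.462ms=4b +769.231ms=2b
4) 2307.692ms=6b +256.41ms=2/3b
5) 2564.103ms=20/3b +256.41ms=2/3b
6) 2820.513ms=22/3b +256.41ms=2/3b
Σ=8b of 8 (156bpm 4/4) — PASS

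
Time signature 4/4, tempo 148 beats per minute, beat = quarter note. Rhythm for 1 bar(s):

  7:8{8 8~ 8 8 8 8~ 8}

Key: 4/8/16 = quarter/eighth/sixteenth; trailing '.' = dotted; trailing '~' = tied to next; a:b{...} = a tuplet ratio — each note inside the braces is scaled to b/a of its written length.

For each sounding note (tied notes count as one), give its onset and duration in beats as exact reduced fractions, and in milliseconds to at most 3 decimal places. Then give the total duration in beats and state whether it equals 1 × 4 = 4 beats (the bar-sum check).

1) 0.0ms=0b +231.66ms=4/7b
2) 231.66ms=4/7b +463.32ms=8/7b
3) 694.981ms=12/7b +231.66ms=4/7b
4) 926.641ms=16/7b +231.66ms=4/7b
5) 1158.301ms=20/7b +463.32ms=8/7b
Σ=4b of 4 (148bpm 4/4) — PASS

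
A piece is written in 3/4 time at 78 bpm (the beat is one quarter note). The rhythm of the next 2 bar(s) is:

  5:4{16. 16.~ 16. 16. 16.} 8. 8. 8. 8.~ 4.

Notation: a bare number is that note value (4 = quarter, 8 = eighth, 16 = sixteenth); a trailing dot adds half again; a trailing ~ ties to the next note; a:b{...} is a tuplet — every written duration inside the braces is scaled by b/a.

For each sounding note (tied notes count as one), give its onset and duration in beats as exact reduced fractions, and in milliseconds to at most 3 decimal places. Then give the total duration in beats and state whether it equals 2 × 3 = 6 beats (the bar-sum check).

1) 0.0ms=0b +230.769ms=3/10b
2) 230.769ms=3/10b +461.538ms=3/5b
3) 692.308ms=9/10b +230.769ms=3/10b
4) 923.077ms=6/5b +230.769ms=3/10b
5) 1153.846ms=3/2b +576.923ms=3/4b
6) 1730.769ms=9/4b +576.923ms=3/4b
7) 2307.692ms=3b +576.923ms=3/4b
8) 2884.615ms=15/4b +1730.769ms=9/4b
Σ=6b of 6 (78bpm 3/4) — PASS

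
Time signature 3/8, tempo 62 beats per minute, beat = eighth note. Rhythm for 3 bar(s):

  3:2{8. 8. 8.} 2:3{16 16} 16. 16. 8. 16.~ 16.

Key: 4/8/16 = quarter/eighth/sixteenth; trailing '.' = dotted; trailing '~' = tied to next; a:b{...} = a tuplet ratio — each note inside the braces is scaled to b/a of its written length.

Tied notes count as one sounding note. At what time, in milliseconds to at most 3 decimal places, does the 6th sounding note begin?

note 6 onset = 9/2b = 4354.839ms

1. 0.0ms @ 0 + 967.742ms (1)
2. 967.742ms @ 1 + 967.742ms (1)
3. 1935.484ms @ 2 + 967.742ms (1)
4. 2903.226ms @ 3 + 725.806ms (3/4)
5. 3629.032ms @ 15/4 + 725.806ms (3/4)
6. 4354.839ms @ 9/2 + 725.806ms (3/4)
7. 5080.645ms @ 21/4 + 725.806ms (3/4)
8. 5806.452ms @ 6 + 1451.613ms (3/2)
9. 7258.065ms @ 15/2 + 1451.613ms (3/2)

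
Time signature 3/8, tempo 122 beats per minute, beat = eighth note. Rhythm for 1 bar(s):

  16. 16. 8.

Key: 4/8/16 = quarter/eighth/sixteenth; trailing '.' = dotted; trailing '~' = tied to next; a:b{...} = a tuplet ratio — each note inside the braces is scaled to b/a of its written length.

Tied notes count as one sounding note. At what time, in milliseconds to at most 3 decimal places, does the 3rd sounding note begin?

note 3 onset = 3/2b = 737.705ms

1. 0.0ms @ 0 + 368.852ms (3/4)
2. 368.852ms @ 3/4 + 368.852ms (3/4)
3. 737.705ms @ 3/2 + 737.705ms (3/2)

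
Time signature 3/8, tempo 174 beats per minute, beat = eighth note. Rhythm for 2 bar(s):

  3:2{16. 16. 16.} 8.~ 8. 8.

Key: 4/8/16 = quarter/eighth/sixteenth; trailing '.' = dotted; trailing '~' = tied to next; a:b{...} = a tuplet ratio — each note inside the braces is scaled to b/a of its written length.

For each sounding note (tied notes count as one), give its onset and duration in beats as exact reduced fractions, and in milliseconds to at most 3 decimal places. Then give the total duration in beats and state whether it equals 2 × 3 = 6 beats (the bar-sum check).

1) 0.0ms=0b +172.414ms=1/2b
2) 172.414ms=1/2b +172.414ms=1/2b
3) 344.828ms=1b +172.414ms=1/2b
4) 517.241ms=3/2b +1034.483ms=3b
5) 1551.724ms=9/2b +517.241ms=3/2b
Σ=6b of 6 (174bpm 3/8) — PASS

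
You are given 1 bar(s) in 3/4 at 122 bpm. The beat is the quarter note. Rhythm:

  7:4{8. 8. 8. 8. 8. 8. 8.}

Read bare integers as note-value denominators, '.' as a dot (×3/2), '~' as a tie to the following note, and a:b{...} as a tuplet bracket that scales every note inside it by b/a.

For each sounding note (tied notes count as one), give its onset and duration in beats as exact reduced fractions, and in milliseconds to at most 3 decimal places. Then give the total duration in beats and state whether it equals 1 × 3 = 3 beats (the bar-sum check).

1) 0.0ms=0b +210.773ms=3/7b
2) 210.773ms=3/7b +210.773ms=3/7b
3) 421.546ms=6/7b +210.773ms=3/7b
4) 632.319ms=9/7b +210.773ms=3/7b
5) 843.091ms=12/7b +210.773ms=3/7b
6) 1053.864ms=15/7b +210.773ms=3/7b
7) 1264.637ms=18/7b +210.773ms=3/7b
Σ=3b of 3 (122bpm 3/4) — PASS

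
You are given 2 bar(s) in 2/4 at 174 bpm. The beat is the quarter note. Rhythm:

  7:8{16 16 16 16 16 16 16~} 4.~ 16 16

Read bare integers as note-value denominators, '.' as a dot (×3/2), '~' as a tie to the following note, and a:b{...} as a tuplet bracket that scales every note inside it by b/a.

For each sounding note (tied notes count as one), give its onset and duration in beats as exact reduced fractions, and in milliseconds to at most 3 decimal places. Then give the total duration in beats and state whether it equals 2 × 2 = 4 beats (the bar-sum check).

1) 0.0ms=0b +98.522ms=2/7b
2) 98.522ms=2/7b +98.522ms=2/7b
3) 197.044ms=4/7b +98.522ms=2/7b
4) 295.567ms=6/7b +98.522ms=2/7b
5) 394.089ms=8/7b +98.522ms=2/7b
6) 492.611ms=10/7b +98.522ms=2/7b
7) 591.133ms=12/7b +701.97ms=57/28b
8) 1293.103ms=15/4b +86.207ms=1/4b
Σ=4b of 4 (174bpm 2/4) — PASS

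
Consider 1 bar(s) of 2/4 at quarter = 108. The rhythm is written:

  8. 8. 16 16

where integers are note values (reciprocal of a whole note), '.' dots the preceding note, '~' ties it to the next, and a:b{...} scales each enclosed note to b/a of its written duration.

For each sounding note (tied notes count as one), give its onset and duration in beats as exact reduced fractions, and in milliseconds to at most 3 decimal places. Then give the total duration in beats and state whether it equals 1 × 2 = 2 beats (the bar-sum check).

1) 0.0ms=0b +416.667ms=3/4b
2) 416.667ms=3/4b +416.667ms=3/4b
3) 833.333ms=3/2b +138.889ms=1/4b
4) 972.222ms=7/4b +138.889ms=1/4b
Σ=2b of 2 (108bpm 2/4) — PASS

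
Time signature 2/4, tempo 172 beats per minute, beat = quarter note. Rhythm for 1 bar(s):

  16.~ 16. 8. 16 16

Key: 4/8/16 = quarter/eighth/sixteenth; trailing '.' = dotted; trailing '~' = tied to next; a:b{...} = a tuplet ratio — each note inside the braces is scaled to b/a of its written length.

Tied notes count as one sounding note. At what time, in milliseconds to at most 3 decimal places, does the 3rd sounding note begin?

note 3 onset = 3/2b = 523.256ms

1. 0.0ms @ 0 + 261.628ms (3/4)
2. 261.628ms @ 3/4 + 261.628ms (3/4)
3. 523.256ms @ 3/2 + 87.209ms (1/4)
4. 610.465ms @ 7/4 + 87.209ms (1/4)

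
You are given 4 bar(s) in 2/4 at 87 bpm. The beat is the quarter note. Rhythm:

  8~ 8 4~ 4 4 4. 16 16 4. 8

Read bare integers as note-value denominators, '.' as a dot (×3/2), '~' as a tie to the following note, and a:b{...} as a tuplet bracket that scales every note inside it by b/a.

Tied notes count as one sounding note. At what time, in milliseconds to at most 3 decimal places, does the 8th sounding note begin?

1. 0.0ms @ 0 + 689.655ms (1)
2. 689.655ms @ 1 + 1379.31ms (2)
3. 2068.966ms @ 3 + 689.655ms (1)
4. 2758.621ms @ 4 + 1034.483ms (3/2)
5. 3793.103ms @ 11/2 + 172.414ms (1/4)
6. 3965.517ms @ 23/4 + 172.414ms (1/4)
7. 4137.931ms @ 6 + 1034.483ms (3/2)
8. 5172.414ms @ 15/2 + 344.828ms (1/2)

note 8 onset = 15/2b = 5172.414ms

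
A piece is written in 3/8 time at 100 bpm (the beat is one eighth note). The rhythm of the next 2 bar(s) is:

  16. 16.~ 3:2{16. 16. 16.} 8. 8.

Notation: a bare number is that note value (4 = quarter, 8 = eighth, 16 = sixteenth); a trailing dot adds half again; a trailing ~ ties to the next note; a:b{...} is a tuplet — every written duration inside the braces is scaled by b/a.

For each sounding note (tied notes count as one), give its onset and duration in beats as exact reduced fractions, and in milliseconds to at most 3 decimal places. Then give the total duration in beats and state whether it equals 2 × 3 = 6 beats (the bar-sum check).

1) 0.0ms=0b +450.0ms=3/4b
2) 450.0ms=3/4b +750.0ms=5/4b
3) 1200.0ms=2b +300.0ms=1/2b
4) 1500.0ms=5/2b +300.0ms=1/2b
5) 1800.0ms=3b +900.0ms=3/2b
6) 2700.0ms=9/2b +900.0ms=3/2b
Σ=6b of 6 (100bpm 3/8) — PASS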